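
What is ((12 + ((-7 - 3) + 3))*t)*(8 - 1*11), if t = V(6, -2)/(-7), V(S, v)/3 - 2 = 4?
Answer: 270/7 ≈ 38.571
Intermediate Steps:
V(S, v) = 18 (V(S, v) = 6 + 3*4 = 6 + 12 = 18)
t = -18/7 (t = 18/(-7) = 18*(-⅐) = -18/7 ≈ -2.5714)
((12 + ((-7 - 3) + 3))*t)*(8 - 1*11) = ((12 + ((-7 - 3) + 3))*(-18/7))*(8 - 1*11) = ((12 + (-10 + 3))*(-18/7))*(8 - 11) = ((12 - 7)*(-18/7))*(-3) = (5*(-18/7))*(-3) = -90/7*(-3) = 270/7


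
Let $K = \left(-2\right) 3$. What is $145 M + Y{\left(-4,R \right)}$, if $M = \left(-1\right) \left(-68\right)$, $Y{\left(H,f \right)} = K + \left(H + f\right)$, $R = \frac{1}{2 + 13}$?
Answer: $\frac{147751}{15} \approx 9850.1$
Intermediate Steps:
$K = -6$
$R = \frac{1}{15} \approx 0.066667$
$Y{\left(H,f \right)} = -6 + H + f$ ($Y{\left(H,f \right)} = -6 + \left(H + f\right) = -6 + H + f$)
$M = 68$
$145 M + Y{\left(-4,R \right)} = 145 \cdot 68 - \frac{149}{15} = 9860 - \frac{149}{15} = \frac{147751}{15}$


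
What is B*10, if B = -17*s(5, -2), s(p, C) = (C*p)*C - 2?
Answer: -3060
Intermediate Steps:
s(p, C) = -2 + p*C² (s(p, C) = p*C² - 2 = -2 + p*C²)
B = -306 (B = -17*(-2 + 5*(-2)²) = -17*(-2 + 5*4) = -17*(-2 + 20) = -17*18 = -306)
B*10 = -306*10 = -3060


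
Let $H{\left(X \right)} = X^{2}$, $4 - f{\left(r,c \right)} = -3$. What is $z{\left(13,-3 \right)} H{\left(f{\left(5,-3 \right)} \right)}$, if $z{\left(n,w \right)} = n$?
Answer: $637$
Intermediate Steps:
$f{\left(r,c \right)} = 7$ ($f{\left(r,c \right)} = 4 - -3 = 4 + 3 = 7$)
$z{\left(13,-3 \right)} H{\left(f{\left(5,-3 \right)} \right)} = 13 \cdot 7^{2} = 13 \cdot 49 = 637$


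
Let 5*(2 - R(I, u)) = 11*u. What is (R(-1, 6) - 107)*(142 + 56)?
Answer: -117018/5 ≈ -23404.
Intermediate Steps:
R(I, u) = 2 - 11*u/5
(R(-1, 6) - 107)*(142 + 56) = ((2 - 11/5*6) - 107)*(142 + 56) = ((2 - 66/5) - 107)*198 = (-56/5 - 107)*198 = -591/5*198 = -117018/5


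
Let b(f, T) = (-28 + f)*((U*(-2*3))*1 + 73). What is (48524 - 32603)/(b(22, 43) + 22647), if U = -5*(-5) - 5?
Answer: 5307/7643 ≈ 0.69436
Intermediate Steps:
U = 20 (U = 25 - 5 = 20)
b(f, T) = 1316 - 47*f (b(f, T) = (-28 + f)*((20*(-2*3))*1 + 73) = (-28 + f)*((20*(-6))*1 + 73) = (-28 + f)*(-120*1 + 73) = (-28 + f)*(-120 + 73) = (-28 + f)*(-47) = 1316 - 47*f)
(48524 - 32603)/(b(22, 43) + 22647) = (48524 - 32603)/((1316 - 47*22) + 22647) = 15921/((1316 - 1034) + 22647) = 15921/(282 + 22647) = 15921/22929 = 15921*(1/22929) = 5307/7643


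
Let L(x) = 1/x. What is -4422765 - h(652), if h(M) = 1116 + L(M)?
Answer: -2884370413/652 ≈ -4.4239e+6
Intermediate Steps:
h(M) = 1116 + 1/M
-4422765 - h(652) = -4422765 - (1116 + 1/652) = -4422765 - 1*727633/652 = -4422765 - 727633/652 = -2884370413/652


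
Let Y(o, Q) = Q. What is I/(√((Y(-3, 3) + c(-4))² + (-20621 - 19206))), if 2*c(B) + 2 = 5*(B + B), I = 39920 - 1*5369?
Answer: -34551*I*√39503/39503 ≈ -173.84*I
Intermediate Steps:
I = 34551 (I = 39920 - 5369 = 34551)
c(B) = -1 + 5*B (c(B) = -1 + (5*(B + B))/2 = -1 + (5*(2*B))/2 = -1 + (10*B)/2 = -1 + 5*B)
I/(√((Y(-3, 3) + c(-4))² + (-20621 - 19206))) = 34551/(√((3 + (-1 + 5*(-4)))² + (-20621 - 19206))) = 34551/(√((3 + (-1 - 20))² - 39827)) = 34551/(√((3 - 21)² - 39827)) = 34551/(√((-18)² - 39827)) = 34551/(√(324 - 39827)) = 34551/(√(-39503)) = 34551/((I*√39503)) = 34551*(-I*√39503/39503) = -34551*I*√39503/39503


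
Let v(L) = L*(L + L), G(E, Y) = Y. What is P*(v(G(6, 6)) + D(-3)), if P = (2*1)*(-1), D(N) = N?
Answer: -138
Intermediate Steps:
v(L) = 2*L² (v(L) = L*(2*L) = 2*L²)
P = -2 (P = 2*(-1) = -2)
P*(v(G(6, 6)) + D(-3)) = -2*(2*6² - 3) = -2*(2*36 - 3) = -2*(72 - 3) = -2*69 = -138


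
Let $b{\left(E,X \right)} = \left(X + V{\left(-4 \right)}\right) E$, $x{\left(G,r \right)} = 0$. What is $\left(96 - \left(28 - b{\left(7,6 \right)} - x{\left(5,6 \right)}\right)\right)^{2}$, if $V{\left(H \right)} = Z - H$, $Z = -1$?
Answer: $17161$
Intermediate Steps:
$V{\left(H \right)} = -1 - H$
$b{\left(E,X \right)} = E \left(3 + X\right)$ ($b{\left(E,X \right)} = \left(X - -3\right) E = \left(X + \left(-1 + 4\right)\right) E = \left(X + 3\right) E = \left(3 + X\right) E = E \left(3 + X\right)$)
$\left(96 - \left(28 - b{\left(7,6 \right)} - x{\left(5,6 \right)}\right)\right)^{2} = \left(96 + \left(\left(0 + 7 \left(3 + 6\right)\right) - 28\right)\right)^{2} = \left(96 + \left(\left(0 + 7 \cdot 9\right) - 28\right)\right)^{2} = \left(96 + \left(\left(0 + 63\right) - 28\right)\right)^{2} = \left(96 + \left(63 - 28\right)\right)^{2} = \left(96 + 35\right)^{2} = 131^{2} = 17161$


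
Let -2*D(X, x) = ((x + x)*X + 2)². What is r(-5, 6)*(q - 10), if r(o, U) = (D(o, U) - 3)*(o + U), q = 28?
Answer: -30330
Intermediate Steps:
D(X, x) = -(2 + 2*X*x)²/2 (D(X, x) = -((x + x)*X + 2)²/2 = -((2*x)*X + 2)²/2 = -(2*X*x + 2)²/2 = -(2 + 2*X*x)²/2)
r(o, U) = (-3 - 2*(1 + U*o)²)*(U + o) (r(o, U) = (-2*(1 + o*U)² - 3)*(o + U) = (-2*(1 + U*o)² - 3)*(U + o) = (-3 - 2*(1 + U*o)²)*(U + o))
r(-5, 6)*(q - 10) = (-3*6 - 3*(-5) - 2*6*(1 + 6*(-5))² - 2*(-5)*(1 + 6*(-5))²)*(28 - 10) = (-18 + 15 - 2*6*(1 - 30)² - 2*(-5)*(1 - 30)²)*18 = (-18 + 15 - 2*6*(-29)² - 2*(-5)*(-29)²)*18 = (-18 + 15 - 2*6*841 - 2*(-5)*841)*18 = (-18 + 15 - 10092 + 8410)*18 = -1685*18 = -30330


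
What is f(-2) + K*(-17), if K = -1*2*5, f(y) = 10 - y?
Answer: 182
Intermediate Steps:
K = -10 (K = -2*5 = -10)
f(-2) + K*(-17) = (10 - 1*(-2)) - 10*(-17) = (10 + 2) + 170 = 12 + 170 = 182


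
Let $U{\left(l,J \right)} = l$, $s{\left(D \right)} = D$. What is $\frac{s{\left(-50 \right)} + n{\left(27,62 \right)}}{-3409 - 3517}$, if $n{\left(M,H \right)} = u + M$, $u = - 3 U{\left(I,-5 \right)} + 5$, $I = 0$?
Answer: $\frac{9}{3463} \approx 0.0025989$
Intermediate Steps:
$u = 5$ ($u = \left(-3\right) 0 + 5 = 0 + 5 = 5$)
$n{\left(M,H \right)} = 5 + M$
$\frac{s{\left(-50 \right)} + n{\left(27,62 \right)}}{-3409 - 3517} = \frac{-50 + \left(5 + 27\right)}{-3409 - 3517} = \frac{-50 + 32}{-6926} = \left(-18\right) \left(- \frac{1}{6926}\right) = \frac{9}{3463}$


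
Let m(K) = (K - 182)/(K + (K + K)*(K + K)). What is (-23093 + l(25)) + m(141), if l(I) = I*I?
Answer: -1789913261/79665 ≈ -22468.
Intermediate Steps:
l(I) = I²
m(K) = (-182 + K)/(K + 4*K²) (m(K) = (-182 + K)/(K + (2*K)*(2*K)) = (-182 + K)/(K + 4*K²))
(-23093 + l(25)) + m(141) = (-23093 + 25²) + (-182 + 141)/(141*(1 + 4*141)) = (-23093 + 625) + (1/141)*(-41)/(1 + 564) = -22468 + (1/141)*(-41)/565 = -22468 + (1/141)*(1/565)*(-41) = -22468 - 41/79665 = -1789913261/79665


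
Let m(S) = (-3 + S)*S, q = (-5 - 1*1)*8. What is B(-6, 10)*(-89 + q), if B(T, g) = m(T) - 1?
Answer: -7261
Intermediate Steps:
q = -48 (q = (-5 - 1)*8 = -6*8 = -48)
m(S) = S*(-3 + S)
B(T, g) = -1 + T*(-3 + T) (B(T, g) = T*(-3 + T) - 1 = -1 + T*(-3 + T))
B(-6, 10)*(-89 + q) = (-1 - 6*(-3 - 6))*(-89 - 48) = (-1 - 6*(-9))*(-137) = (-1 + 54)*(-137) = 53*(-137) = -7261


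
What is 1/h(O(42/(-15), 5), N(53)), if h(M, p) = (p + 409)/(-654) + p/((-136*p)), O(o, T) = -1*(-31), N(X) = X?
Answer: -14824/10581 ≈ -1.4010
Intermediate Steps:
O(o, T) = 31
h(M, p) = -28139/44472 - p/654 (h(M, p) = (409 + p)*(-1/654) + p*(-1/(136*p)) = (-409/654 - p/654) - 1/136 = -28139/44472 - p/654)
1/h(O(42/(-15), 5), N(53)) = 1/(-28139/44472 - 1/654*53) = 1/(-28139/44472 - 53/654) = 1/(-10581/14824) = -14824/10581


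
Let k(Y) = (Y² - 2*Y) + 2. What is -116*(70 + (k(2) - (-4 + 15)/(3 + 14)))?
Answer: -140708/17 ≈ -8276.9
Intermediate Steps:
k(Y) = 2 + Y² - 2*Y
-116*(70 + (k(2) - (-4 + 15)/(3 + 14))) = -116*(70 + ((2 + 2² - 2*2) - (-4 + 15)/(3 + 14))) = -116*(70 + ((2 + 4 - 4) - 11/17)) = -116*(70 + (2 - 11/17)) = -116*(70 + 23/17) = -116*1213/17 = -140708/17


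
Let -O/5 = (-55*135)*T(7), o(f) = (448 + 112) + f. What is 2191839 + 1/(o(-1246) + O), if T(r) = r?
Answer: 568100558572/259189 ≈ 2.1918e+6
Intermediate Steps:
o(f) = 560 + f
O = 259875 (O = -5*(-55*135)*7 = -(-37125)*7 = -5*(-51975) = 259875)
2191839 + 1/(o(-1246) + O) = 2191839 + 1/((560 - 1246) + 259875) = 2191839 + 1/(-686 + 259875) = 2191839 + 1/259189 = 568100558572/259189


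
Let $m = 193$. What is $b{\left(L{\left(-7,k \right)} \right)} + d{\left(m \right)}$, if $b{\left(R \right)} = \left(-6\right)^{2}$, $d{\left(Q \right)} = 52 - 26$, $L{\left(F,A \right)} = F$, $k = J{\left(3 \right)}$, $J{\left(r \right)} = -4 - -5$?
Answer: $62$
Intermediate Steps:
$J{\left(r \right)} = 1$ ($J{\left(r \right)} = -4 + 5 = 1$)
$k = 1$
$d{\left(Q \right)} = 26$ ($d{\left(Q \right)} = 52 - 26 = 26$)
$b{\left(R \right)} = 36$
$b{\left(L{\left(-7,k \right)} \right)} + d{\left(m \right)} = 36 + 26 = 62$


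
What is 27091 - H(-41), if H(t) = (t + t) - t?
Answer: 27132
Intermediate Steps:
H(t) = t (H(t) = 2*t - t = t)
27091 - H(-41) = 27091 - 1*(-41) = 27091 + 41 = 27132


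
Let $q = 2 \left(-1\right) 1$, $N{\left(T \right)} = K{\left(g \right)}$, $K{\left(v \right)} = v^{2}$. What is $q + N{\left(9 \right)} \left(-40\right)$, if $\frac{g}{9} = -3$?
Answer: $-29162$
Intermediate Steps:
$g = -27$ ($g = 9 \left(-3\right) = -27$)
$N{\left(T \right)} = 729$ ($N{\left(T \right)} = \left(-27\right)^{2} = 729$)
$q = -2$ ($q = \left(-2\right) 1 = -2$)
$q + N{\left(9 \right)} \left(-40\right) = -2 + 729 \left(-40\right) = -2 - 29160 = -29162$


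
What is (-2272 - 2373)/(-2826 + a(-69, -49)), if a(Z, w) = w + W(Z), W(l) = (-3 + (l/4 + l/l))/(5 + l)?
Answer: 1189120/735923 ≈ 1.6158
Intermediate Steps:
W(l) = (-2 + l/4)/(5 + l) (W(l) = (-3 + (l*(¼) + 1))/(5 + l) = (-3 + (l/4 + 1))/(5 + l) = (-3 + (1 + l/4))/(5 + l) = (-2 + l/4)/(5 + l))
a(Z, w) = w + (-8 + Z)/(4*(5 + Z))
(-2272 - 2373)/(-2826 + a(-69, -49)) = (-2272 - 2373)/(-2826 + (-2 + (¼)*(-69) - 49*(5 - 69))/(5 - 69)) = -4645/(-2826 + (-2 - 69/4 - 49*(-64))/(-64)) = -4645/(-2826 - (-2 - 69/4 + 3136)/64) = -4645/(-2826 - 1/64*12467/4) = -4645/(-2826 - 12467/256) = -4645/(-735923/256) = -4645*(-256/735923) = 1189120/735923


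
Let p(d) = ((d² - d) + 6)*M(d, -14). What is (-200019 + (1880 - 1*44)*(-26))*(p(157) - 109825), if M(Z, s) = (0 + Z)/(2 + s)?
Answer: 213238021155/2 ≈ 1.0662e+11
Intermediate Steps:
M(Z, s) = Z/(2 + s)
p(d) = -d*(6 + d² - d)/12 (p(d) = ((d² - d) + 6)*(d/(2 - 14)) = (6 + d² - d)*(d/(-12)) = (6 + d² - d)*(d*(-1/12)) = (6 + d² - d)*(-d/12) = -d*(6 + d² - d)/12)
(-200019 + (1880 - 1*44)*(-26))*(p(157) - 109825) = (-200019 + (1880 - 1*44)*(-26))*((1/12)*157*(-6 + 157 - 1*157²) - 109825) = (-200019 + (1880 - 44)*(-26))*((1/12)*157*(-6 + 157 - 1*24649) - 109825) = (-200019 + 1836*(-26))*((1/12)*157*(-6 + 157 - 24649) - 109825) = (-200019 - 47736)*((1/12)*157*(-24498) - 109825) = -247755*(-641031/2 - 109825) = -247755*(-860681/2) = 213238021155/2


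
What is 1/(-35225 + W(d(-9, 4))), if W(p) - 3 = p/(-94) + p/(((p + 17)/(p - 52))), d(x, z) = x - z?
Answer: -188/6581995 ≈ -2.8563e-5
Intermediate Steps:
W(p) = 3 - p/94 + p*(-52 + p)/(17 + p) (W(p) = 3 + (p/(-94) + p/(((p + 17)/(p - 52)))) = 3 + (p*(-1/94) + p/(((17 + p)/(-52 + p)))) = 3 + (-p/94 + p/(((17 + p)/(-52 + p)))) = 3 + (-p/94 + p*((-52 + p)/(17 + p))) = 3 + (-p/94 + p*(-52 + p)/(17 + p)) = 3 - p/94 + p*(-52 + p)/(17 + p))
1/(-35225 + W(d(-9, 4))) = 1/(-35225 + 3*(1598 - 1541*(-9 - 1*4) + 31*(-9 - 1*4)²)/(94*(17 + (-9 - 1*4)))) = 1/(-35225 + 3*(1598 - 1541*(-9 - 4) + 31*(-9 - 4)²)/(94*(17 + (-9 - 4)))) = 1/(-35225 + 3*(1598 - 1541*(-13) + 31*(-13)²)/(94*(17 - 13))) = 1/(-35225 + (3/94)*(1598 + 20033 + 31*169)/4) = 1/(-35225 + (3/94)*(¼)*(1598 + 20033 + 5239)) = 1/(-35225 + (3/94)*(¼)*26870) = 1/(-35225 + 40305/188) = 1/(-6581995/188) = -188/6581995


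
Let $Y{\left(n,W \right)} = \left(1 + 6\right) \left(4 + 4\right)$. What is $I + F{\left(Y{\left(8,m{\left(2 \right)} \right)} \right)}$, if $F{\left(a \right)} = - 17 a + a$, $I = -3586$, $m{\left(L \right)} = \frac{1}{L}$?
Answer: $-4482$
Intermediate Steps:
$Y{\left(n,W \right)} = 56$ ($Y{\left(n,W \right)} = 7 \cdot 8 = 56$)
$F{\left(a \right)} = - 16 a$
$I + F{\left(Y{\left(8,m{\left(2 \right)} \right)} \right)} = -3586 - 896 = -4482$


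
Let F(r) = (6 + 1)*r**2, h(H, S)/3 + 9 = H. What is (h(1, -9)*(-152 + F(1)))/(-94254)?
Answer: -580/15709 ≈ -0.036922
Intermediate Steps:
h(H, S) = -27 + 3*H
F(r) = 7*r**2
(h(1, -9)*(-152 + F(1)))/(-94254) = ((-27 + 3*1)*(-152 + 7*1**2))/(-94254) = ((-27 + 3)*(-152 + 7*1))*(-1/94254) = -24*(-152 + 7)*(-1/94254) = -24*(-145)*(-1/94254) = 3480*(-1/94254) = -580/15709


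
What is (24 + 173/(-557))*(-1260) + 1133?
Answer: -15994619/557 ≈ -28716.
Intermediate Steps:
(24 + 173/(-557))*(-1260) + 1133 = (24 + 173*(-1/557))*(-1260) + 1133 = (24 - 173/557)*(-1260) + 1133 = (13195/557)*(-1260) + 1133 = -16625700/557 + 1133 = -15994619/557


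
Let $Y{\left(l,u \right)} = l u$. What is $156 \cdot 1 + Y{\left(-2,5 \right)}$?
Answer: $146$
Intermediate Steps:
$156 \cdot 1 + Y{\left(-2,5 \right)} = 156 \cdot 1 - 10 = 156 - 10 = 146$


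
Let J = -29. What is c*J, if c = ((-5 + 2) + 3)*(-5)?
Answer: 0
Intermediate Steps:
c = 0 (c = (-3 + 3)*(-5) = 0*(-5) = 0)
c*J = 0*(-29) = 0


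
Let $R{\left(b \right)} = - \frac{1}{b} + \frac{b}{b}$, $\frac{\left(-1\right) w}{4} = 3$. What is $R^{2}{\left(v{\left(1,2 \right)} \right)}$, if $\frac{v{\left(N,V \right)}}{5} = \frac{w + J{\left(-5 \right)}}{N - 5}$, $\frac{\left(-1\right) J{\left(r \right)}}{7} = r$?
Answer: $\frac{14161}{13225} \approx 1.0708$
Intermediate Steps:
$w = -12$ ($w = \left(-4\right) 3 = -12$)
$J{\left(r \right)} = - 7 r$
$v{\left(N,V \right)} = \frac{115}{-5 + N}$ ($v{\left(N,V \right)} = 5 \frac{-12 - -35}{N - 5} = 5 \frac{-12 + 35}{-5 + N} = 5 \frac{23}{-5 + N} = \frac{115}{-5 + N}$)
$R{\left(b \right)} = 1 - \frac{1}{b}$ ($R{\left(b \right)} = - \frac{1}{b} + 1 = 1 - \frac{1}{b}$)
$R^{2}{\left(v{\left(1,2 \right)} \right)} = \left(\frac{-1 + \frac{115}{-5 + 1}}{115 \frac{1}{-5 + 1}}\right)^{2} = \left(\frac{-1 + \frac{115}{-4}}{115 \frac{1}{-4}}\right)^{2} = \left(\frac{-1 + 115 \left(- \frac{1}{4}\right)}{115 \left(- \frac{1}{4}\right)}\right)^{2} = \left(\frac{-1 - \frac{115}{4}}{- \frac{115}{4}}\right)^{2} = \left(\left(- \frac{4}{115}\right) \left(- \frac{119}{4}\right)\right)^{2} = \left(\frac{119}{115}\right)^{2} = \frac{14161}{13225}$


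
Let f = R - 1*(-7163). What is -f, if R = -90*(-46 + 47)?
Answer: -7073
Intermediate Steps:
R = -90 (R = -90*1 = -90)
f = 7073 (f = -90 - 1*(-7163) = -90 + 7163 = 7073)
-f = -1*7073 = -7073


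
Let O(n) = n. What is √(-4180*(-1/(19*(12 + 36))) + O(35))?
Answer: 5*√57/6 ≈ 6.2915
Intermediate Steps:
√(-4180*(-1/(19*(12 + 36))) + O(35)) = √(-4180*(-1/(19*(12 + 36))) + 35) = √(-4180/(48*(-19)) + 35) = √(-4180/(-912) + 35) = √(-4180*(-1/912) + 35) = √(55/12 + 35) = √(475/12) = 5*√57/6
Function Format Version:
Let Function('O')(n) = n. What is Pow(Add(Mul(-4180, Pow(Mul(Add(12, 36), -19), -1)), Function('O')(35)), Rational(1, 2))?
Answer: Mul(Rational(5, 6), Pow(57, Rational(1, 2))) ≈ 6.2915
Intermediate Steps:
Pow(Add(Mul(-4180, Pow(Mul(Add(12, 36), -19), -1)), Function('O')(35)), Rational(1, 2)) = Pow(Add(Mul(-4180, Pow(Mul(Add(12, 36), -19), -1)), 35), Rational(1, 2)) = Pow(Add(Mul(-4180, Pow(Mul(48, -19), -1)), 35), Rational(1, 2)) = Pow(Add(Mul(-4180, Pow(-912, -1)), 35), Rational(1, 2)) = Pow(Add(Mul(-4180, Rational(-1, 912)), 35), Rational(1, 2)) = Pow(Add(Rational(55, 12), 35), Rational(1, 2)) = Pow(Rational(475, 12), Rational(1, 2)) = Mul(Rational(5, 6), Pow(57, Rational(1, 2)))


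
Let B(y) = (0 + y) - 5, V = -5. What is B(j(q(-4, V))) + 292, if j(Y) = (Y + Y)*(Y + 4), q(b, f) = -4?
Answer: 287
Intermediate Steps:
j(Y) = 2*Y*(4 + Y) (j(Y) = (2*Y)*(4 + Y) = 2*Y*(4 + Y))
B(y) = -5 + y (B(y) = y - 5 = -5 + y)
B(j(q(-4, V))) + 292 = (-5 + 2*(-4)*(4 - 4)) + 292 = (-5 + 2*(-4)*0) + 292 = (-5 + 0) + 292 = -5 + 292 = 287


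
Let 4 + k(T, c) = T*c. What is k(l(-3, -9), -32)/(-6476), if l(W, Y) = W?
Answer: -23/1619 ≈ -0.014206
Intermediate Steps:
k(T, c) = -4 + T*c
k(l(-3, -9), -32)/(-6476) = (-4 - 3*(-32))/(-6476) = (-4 + 96)*(-1/6476) = 92*(-1/6476) = -23/1619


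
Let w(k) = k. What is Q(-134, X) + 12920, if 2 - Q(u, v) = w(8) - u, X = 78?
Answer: 12780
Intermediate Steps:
Q(u, v) = -6 + u (Q(u, v) = 2 - (8 - u) = 2 + (-8 + u) = -6 + u)
Q(-134, X) + 12920 = (-6 - 134) + 12920 = -140 + 12920 = 12780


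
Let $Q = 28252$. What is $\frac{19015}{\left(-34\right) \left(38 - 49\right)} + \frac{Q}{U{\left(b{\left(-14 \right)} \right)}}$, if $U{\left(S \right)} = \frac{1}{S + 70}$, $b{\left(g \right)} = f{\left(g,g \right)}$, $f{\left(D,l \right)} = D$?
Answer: $\frac{591728903}{374} \approx 1.5822 \cdot 10^{6}$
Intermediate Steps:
$b{\left(g \right)} = g$
$U{\left(S \right)} = \frac{1}{70 + S}$
$\frac{19015}{\left(-34\right) \left(38 - 49\right)} + \frac{Q}{U{\left(b{\left(-14 \right)} \right)}} = \frac{19015}{\left(-34\right) \left(38 - 49\right)} + \frac{28252}{\frac{1}{70 - 14}} = \frac{19015}{\left(-34\right) \left(-11\right)} + \frac{28252}{\frac{1}{56}} = \frac{19015}{374} + 28252 \frac{1}{\frac{1}{56}} = 19015 \cdot \frac{1}{374} + 28252 \cdot 56 = \frac{19015}{374} + 1582112 = \frac{591728903}{374}$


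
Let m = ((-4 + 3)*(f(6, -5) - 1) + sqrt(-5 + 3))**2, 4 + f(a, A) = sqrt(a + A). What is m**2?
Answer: (4 + I*sqrt(2))**4 ≈ 68.0 + 316.78*I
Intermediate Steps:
f(a, A) = -4 + sqrt(A + a) (f(a, A) = -4 + sqrt(a + A) = -4 + sqrt(A + a))
m = (4 + I*sqrt(2))**2 (m = ((-4 + 3)*((-4 + sqrt(-5 + 6)) - 1) + sqrt(-5 + 3))**2 = (-((-4 + sqrt(1)) - 1) + sqrt(-2))**2 = (-((-4 + 1) - 1) + I*sqrt(2))**2 = (-(-3 - 1) + I*sqrt(2))**2 = (-1*(-4) + I*sqrt(2))**2 = (4 + I*sqrt(2))**2 ≈ 14.0 + 11.314*I)
m**2 = ((4 + I*sqrt(2))**2)**2 = (4 + I*sqrt(2))**4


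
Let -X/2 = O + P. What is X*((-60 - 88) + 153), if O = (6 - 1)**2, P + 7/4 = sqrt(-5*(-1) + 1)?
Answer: -465/2 - 10*sqrt(6) ≈ -257.00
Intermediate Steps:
P = -7/4 + sqrt(6) (P = -7/4 + sqrt(-5*(-1) + 1) = -7/4 + sqrt(5 + 1) = -7/4 + sqrt(6) ≈ 0.69949)
O = 25 (O = 5**2 = 25)
X = -93/2 - 2*sqrt(6) (X = -2*(25 + (-7/4 + sqrt(6))) = -2*(93/4 + sqrt(6)) = -93/2 - 2*sqrt(6) ≈ -51.399)
X*((-60 - 88) + 153) = (-93/2 - 2*sqrt(6))*((-60 - 88) + 153) = (-93/2 - 2*sqrt(6))*(-148 + 153) = (-93/2 - 2*sqrt(6))*5 = -465/2 - 10*sqrt(6)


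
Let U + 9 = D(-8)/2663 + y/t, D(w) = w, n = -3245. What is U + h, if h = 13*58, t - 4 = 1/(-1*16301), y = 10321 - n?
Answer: 718252123839/173635589 ≈ 4136.5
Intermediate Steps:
y = 13566 (y = 10321 - 1*(-3245) = 10321 + 3245 = 13566)
t = 65203/16301 (t = 4 + 1/(-1*16301) = 4 + 1/(-16301) = 4 - 1/16301 = 65203/16301 ≈ 3.9999)
U = 587330889733/173635589 (U = -9 + (-8/2663 + 13566/(65203/16301)) = -9 + (-8*1/2663 + 13566*(16301/65203)) = -9 + (-8/2663 + 221139366/65203) = -9 + 588893610034/173635589 = 587330889733/173635589 ≈ 3382.5)
h = 754
U + h = 587330889733/173635589 + 754 = 718252123839/173635589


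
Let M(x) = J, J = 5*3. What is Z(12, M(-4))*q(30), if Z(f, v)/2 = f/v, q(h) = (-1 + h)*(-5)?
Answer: -232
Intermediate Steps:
q(h) = 5 - 5*h
J = 15
M(x) = 15
Z(f, v) = 2*f/v (Z(f, v) = 2*(f/v) = 2*f/v)
Z(12, M(-4))*q(30) = (2*12/15)*(5 - 5*30) = (2*12*(1/15))*(5 - 150) = (8/5)*(-145) = -232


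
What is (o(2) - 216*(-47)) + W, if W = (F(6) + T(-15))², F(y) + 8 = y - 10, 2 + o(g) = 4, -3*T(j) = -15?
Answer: 10203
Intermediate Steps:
T(j) = 5 (T(j) = -⅓*(-15) = 5)
o(g) = 2 (o(g) = -2 + 4 = 2)
F(y) = -18 + y (F(y) = -8 + (y - 10) = -8 + (-10 + y) = -18 + y)
W = 49 (W = ((-18 + 6) + 5)² = (-12 + 5)² = (-7)² = 49)
(o(2) - 216*(-47)) + W = (2 - 216*(-47)) + 49 = (2 + 10152) + 49 = 10154 + 49 = 10203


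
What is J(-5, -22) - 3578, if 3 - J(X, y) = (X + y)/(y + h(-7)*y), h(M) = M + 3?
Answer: -78641/22 ≈ -3574.6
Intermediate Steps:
h(M) = 3 + M
J(X, y) = 3 + (X + y)/(3*y) (J(X, y) = 3 - (X + y)/(y + (3 - 7)*y) = 3 - (X + y)/(y - 4*y) = 3 - (X + y)/((-3*y)) = 3 - (X + y)*(-1/(3*y)) = 3 - (-1)*(X + y)/(3*y) = 3 + (X + y)/(3*y))
J(-5, -22) - 3578 = (⅓)*(-5 + 10*(-22))/(-22) - 3578 = (⅓)*(-1/22)*(-5 - 220) - 3578 = (⅓)*(-1/22)*(-225) - 3578 = 75/22 - 3578 = -78641/22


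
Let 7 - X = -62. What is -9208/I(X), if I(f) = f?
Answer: -9208/69 ≈ -133.45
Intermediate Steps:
X = 69 (X = 7 - 1*(-62) = 7 + 62 = 69)
-9208/I(X) = -9208/69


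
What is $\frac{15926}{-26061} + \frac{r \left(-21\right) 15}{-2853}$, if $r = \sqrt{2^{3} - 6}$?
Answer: $- \frac{15926}{26061} + \frac{35 \sqrt{2}}{317} \approx -0.45496$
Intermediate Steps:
$r = \sqrt{2}$ ($r = \sqrt{8 - 6} = \sqrt{2} \approx 1.4142$)
$\frac{15926}{-26061} + \frac{r \left(-21\right) 15}{-2853} = \frac{15926}{-26061} + \frac{\sqrt{2} \left(-21\right) 15}{-2853} = 15926 \left(- \frac{1}{26061}\right) + - 21 \sqrt{2} \cdot 15 \left(- \frac{1}{2853}\right) = - \frac{15926}{26061} + - 315 \sqrt{2} \left(- \frac{1}{2853}\right) = - \frac{15926}{26061} + \frac{35 \sqrt{2}}{317}$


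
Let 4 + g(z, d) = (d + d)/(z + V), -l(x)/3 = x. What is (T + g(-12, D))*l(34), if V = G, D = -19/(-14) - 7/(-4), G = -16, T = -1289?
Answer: 25854093/196 ≈ 1.3191e+5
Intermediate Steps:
l(x) = -3*x
D = 87/28 (D = -19*(-1/14) - 7*(-1/4) = 19/14 + 7/4 = 87/28 ≈ 3.1071)
V = -16
g(z, d) = -4 + 2*d/(-16 + z) (g(z, d) = -4 + (d + d)/(z - 16) = -4 + (2*d)/(-16 + z) = -4 + 2*d/(-16 + z))
(T + g(-12, D))*l(34) = (-1289 + 2*(32 + 87/28 - 2*(-12))/(-16 - 12))*(-3*34) = (-1289 + 2*(32 + 87/28 + 24)/(-28))*(-102) = (-1289 + 2*(-1/28)*(1655/28))*(-102) = (-1289 - 1655/392)*(-102) = -506943/392*(-102) = 25854093/196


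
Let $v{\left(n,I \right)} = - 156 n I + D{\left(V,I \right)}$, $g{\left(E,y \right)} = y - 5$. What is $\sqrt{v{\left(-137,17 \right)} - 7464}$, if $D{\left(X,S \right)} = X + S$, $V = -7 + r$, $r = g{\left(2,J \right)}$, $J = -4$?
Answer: $11 \sqrt{2941} \approx 596.54$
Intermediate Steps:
$g{\left(E,y \right)} = -5 + y$
$r = -9$ ($r = -5 - 4 = -9$)
$V = -16$ ($V = -7 - 9 = -16$)
$D{\left(X,S \right)} = S + X$
$v{\left(n,I \right)} = -16 + I - 156 I n$ ($v{\left(n,I \right)} = - 156 n I + \left(I - 16\right) = - 156 I n + \left(-16 + I\right) = -16 + I - 156 I n$)
$\sqrt{v{\left(-137,17 \right)} - 7464} = \sqrt{\left(-16 + 17 - 2652 \left(-137\right)\right) - 7464} = \sqrt{\left(-16 + 17 + 363324\right) - 7464} = \sqrt{363325 - 7464} = \sqrt{355861} = 11 \sqrt{2941}$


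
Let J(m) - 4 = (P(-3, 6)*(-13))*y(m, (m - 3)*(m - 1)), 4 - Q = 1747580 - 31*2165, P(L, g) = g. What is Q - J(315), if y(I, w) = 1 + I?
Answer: -1655817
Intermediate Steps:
Q = -1680461 (Q = 4 - (1747580 - 31*2165) = 4 - (1747580 - 67115) = 4 - 1*1680465 = 4 - 1680465 = -1680461)
J(m) = -74 - 78*m (J(m) = 4 + (6*(-13))*(1 + m) = 4 - 78*(1 + m) = 4 + (-78 - 78*m) = -74 - 78*m)
Q - J(315) = -1680461 - (-74 - 78*315) = -1680461 - (-74 - 24570) = -1680461 - 1*(-24644) = -1680461 + 24644 = -1655817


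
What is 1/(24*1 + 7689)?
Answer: 1/7713 ≈ 0.00012965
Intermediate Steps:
1/(24*1 + 7689) = 1/(24 + 7689) = 1/7713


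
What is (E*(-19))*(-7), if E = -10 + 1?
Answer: -1197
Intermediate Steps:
E = -9
(E*(-19))*(-7) = -9*(-19)*(-7) = 171*(-7) = -1197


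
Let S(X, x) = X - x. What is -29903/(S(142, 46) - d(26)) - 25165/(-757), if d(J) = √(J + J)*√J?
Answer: -246901657/744131 - 388739*√2/3932 ≈ -471.62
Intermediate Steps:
d(J) = J*√2 (d(J) = √(2*J)*√J = (√2*√J)*√J = J*√2)
-29903/(S(142, 46) - d(26)) - 25165/(-757) = -29903/((142 - 1*46) - 26*√2) - 25165/(-757) = -29903/((142 - 46) - 26*√2) - 25165*(-1/757) = -29903/(96 - 26*√2) + 25165/757 = 25165/757 - 29903/(96 - 26*√2)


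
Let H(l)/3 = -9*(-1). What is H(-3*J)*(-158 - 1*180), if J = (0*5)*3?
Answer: -9126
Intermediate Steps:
J = 0 (J = 0*3 = 0)
H(l) = 27 (H(l) = 3*(-9*(-1)) = 3*9 = 27)
H(-3*J)*(-158 - 1*180) = 27*(-158 - 1*180) = 27*(-158 - 180) = 27*(-338) = -9126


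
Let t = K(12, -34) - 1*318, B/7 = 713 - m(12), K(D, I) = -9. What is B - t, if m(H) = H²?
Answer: 4310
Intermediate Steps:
B = 3983 (B = 7*(713 - 1*12²) = 7*(713 - 1*144) = 7*(713 - 144) = 7*569 = 3983)
t = -327 (t = -9 - 1*318 = -9 - 318 = -327)
B - t = 3983 - 1*(-327) = 3983 + 327 = 4310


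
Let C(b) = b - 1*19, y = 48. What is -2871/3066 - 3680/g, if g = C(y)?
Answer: -3788713/29638 ≈ -127.83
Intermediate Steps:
C(b) = -19 + b (C(b) = b - 19 = -19 + b)
g = 29 (g = -19 + 48 = 29)
-2871/3066 - 3680/g = -2871/3066 - 3680/29 = -2871*1/3066 - 3680*1/29 = -957/1022 - 3680/29 = -3788713/29638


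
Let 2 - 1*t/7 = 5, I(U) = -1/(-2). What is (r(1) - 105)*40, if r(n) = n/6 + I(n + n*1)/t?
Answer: -29360/7 ≈ -4194.3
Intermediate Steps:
I(U) = ½ (I(U) = -1*(-½) = ½)
t = -21 (t = 14 - 7*5 = 14 - 35 = -21)
r(n) = -1/42 + n/6 (r(n) = n/6 + (½)/(-21) = n*(⅙) + (½)*(-1/21) = n/6 - 1/42 = -1/42 + n/6)
(r(1) - 105)*40 = ((-1/42 + (⅙)*1) - 105)*40 = ((-1/42 + ⅙) - 105)*40 = (⅐ - 105)*40 = -734/7*40 = -29360/7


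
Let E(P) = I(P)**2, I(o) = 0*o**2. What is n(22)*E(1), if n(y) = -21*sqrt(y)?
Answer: 0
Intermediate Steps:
I(o) = 0
E(P) = 0 (E(P) = 0**2 = 0)
n(22)*E(1) = -21*sqrt(22)*0 = 0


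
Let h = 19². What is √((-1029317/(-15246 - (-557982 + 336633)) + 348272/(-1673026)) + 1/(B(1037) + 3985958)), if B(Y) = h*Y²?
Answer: 2*I*√73412727115640608151980512633342816173/7513038748636872457 ≈ 2.2809*I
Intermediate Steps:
h = 361
B(Y) = 361*Y²
√((-1029317/(-15246 - (-557982 + 336633)) + 348272/(-1673026)) + 1/(B(1037) + 3985958)) = √((-1029317/(-15246 - (-557982 + 336633)) + 348272/(-1673026)) + 1/(361*1037² + 3985958)) = √((-1029317/(-15246 - 1*(-221349)) + 348272*(-1/1673026)) + 1/(361*1075369 + 3985958)) = √((-1029317/(-15246 + 221349) - 174136/836513) + 1/(388208209 + 3985958)) = √((-1029317/206103 - 174136/836513) + 1/392194167) = √(-896927003629/172407838839 + 1/392194167) = √(-39085504319519310356/7513038748636872457) = 2*I*√73412727115640608151980512633342816173/7513038748636872457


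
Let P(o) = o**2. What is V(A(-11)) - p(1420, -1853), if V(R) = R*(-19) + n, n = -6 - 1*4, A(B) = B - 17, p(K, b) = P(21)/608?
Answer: 316935/608 ≈ 521.27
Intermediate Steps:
p(K, b) = 441/608 (p(K, b) = 21**2/608 = 441*(1/608) = 441/608)
A(B) = -17 + B
n = -10 (n = -6 - 4 = -10)
V(R) = -10 - 19*R (V(R) = R*(-19) - 10 = -19*R - 10 = -10 - 19*R)
V(A(-11)) - p(1420, -1853) = (-10 - 19*(-17 - 11)) - 1*441/608 = (-10 - 19*(-28)) - 441/608 = (-10 + 532) - 441/608 = 522 - 441/608 = 316935/608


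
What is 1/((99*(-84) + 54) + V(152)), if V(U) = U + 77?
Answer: -1/8033 ≈ -0.00012449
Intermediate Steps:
V(U) = 77 + U
1/((99*(-84) + 54) + V(152)) = 1/((99*(-84) + 54) + (77 + 152)) = 1/((-8316 + 54) + 229) = 1/(-8262 + 229) = 1/(-8033) = -1/8033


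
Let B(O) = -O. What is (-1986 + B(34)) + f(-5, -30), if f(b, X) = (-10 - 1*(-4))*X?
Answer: -1840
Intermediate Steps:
f(b, X) = -6*X (f(b, X) = (-10 + 4)*X = -6*X)
(-1986 + B(34)) + f(-5, -30) = (-1986 - 1*34) - 6*(-30) = (-1986 - 34) + 180 = -2020 + 180 = -1840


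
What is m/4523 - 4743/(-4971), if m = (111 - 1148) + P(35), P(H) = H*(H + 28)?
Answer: 9086239/7494611 ≈ 1.2124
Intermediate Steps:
P(H) = H*(28 + H)
m = 1168 (m = (111 - 1148) + 35*(28 + 35) = -1037 + 35*63 = -1037 + 2205 = 1168)
m/4523 - 4743/(-4971) = 1168/4523 - 4743/(-4971) = 1168*(1/4523) - 4743*(-1/4971) = 1168/4523 + 1581/1657 = 9086239/7494611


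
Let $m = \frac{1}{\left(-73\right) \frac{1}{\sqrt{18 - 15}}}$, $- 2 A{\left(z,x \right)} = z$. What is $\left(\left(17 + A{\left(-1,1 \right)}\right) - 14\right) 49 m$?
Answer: $- \frac{343 \sqrt{3}}{146} \approx -4.0691$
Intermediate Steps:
$A{\left(z,x \right)} = - \frac{z}{2}$
$m = - \frac{\sqrt{3}}{73}$ ($m = \frac{1}{\left(-73\right) \frac{1}{\sqrt{18 - 15}}} = \frac{1}{\left(-73\right) \frac{1}{\sqrt{3}}} = \frac{1}{\left(-73\right) \frac{\sqrt{3}}{3}} = \frac{1}{\left(- \frac{73}{3}\right) \sqrt{3}} = - \frac{\sqrt{3}}{73} \approx -0.023727$)
$\left(\left(17 + A{\left(-1,1 \right)}\right) - 14\right) 49 m = \left(\left(17 - - \frac{1}{2}\right) - 14\right) 49 \left(- \frac{\sqrt{3}}{73}\right) = \left(\left(17 + \frac{1}{2}\right) - 14\right) 49 \left(- \frac{\sqrt{3}}{73}\right) = \left(\frac{35}{2} - 14\right) 49 \left(- \frac{\sqrt{3}}{73}\right) = \frac{7}{2} \cdot 49 \left(- \frac{\sqrt{3}}{73}\right) = \frac{343 \left(- \frac{\sqrt{3}}{73}\right)}{2} = - \frac{343 \sqrt{3}}{146}$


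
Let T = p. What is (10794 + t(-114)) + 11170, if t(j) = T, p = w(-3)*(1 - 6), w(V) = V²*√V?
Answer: 21964 - 45*I*√3 ≈ 21964.0 - 77.942*I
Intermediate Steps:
w(V) = V^(5/2)
p = -45*I*√3 (p = (-3)^(5/2)*(1 - 6) = (9*I*√3)*(-5) = -45*I*√3 ≈ -77.942*I)
T = -45*I*√3 ≈ -77.942*I
t(j) = -45*I*√3
(10794 + t(-114)) + 11170 = (10794 - 45*I*√3) + 11170 = 21964 - 45*I*√3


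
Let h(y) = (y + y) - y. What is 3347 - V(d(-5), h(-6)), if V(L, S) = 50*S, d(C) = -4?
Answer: 3647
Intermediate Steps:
h(y) = y (h(y) = 2*y - y = y)
3347 - V(d(-5), h(-6)) = 3347 - 50*(-6) = 3347 - 1*(-300) = 3347 + 300 = 3647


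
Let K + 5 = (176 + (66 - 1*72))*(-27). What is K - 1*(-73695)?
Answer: 69100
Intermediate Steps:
K = -4595 (K = -5 + (176 + (66 - 1*72))*(-27) = -5 + (176 + (66 - 72))*(-27) = -5 + (176 - 6)*(-27) = -5 + 170*(-27) = -5 - 4590 = -4595)
K - 1*(-73695) = -4595 - 1*(-73695) = -4595 + 73695 = 69100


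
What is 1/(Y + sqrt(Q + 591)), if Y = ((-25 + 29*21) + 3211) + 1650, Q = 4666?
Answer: 5445/29642768 - sqrt(5257)/29642768 ≈ 0.00018124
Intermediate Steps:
Y = 5445 (Y = ((-25 + 609) + 3211) + 1650 = (584 + 3211) + 1650 = 3795 + 1650 = 5445)
1/(Y + sqrt(Q + 591)) = 1/(5445 + sqrt(4666 + 591)) = 1/(5445 + sqrt(5257))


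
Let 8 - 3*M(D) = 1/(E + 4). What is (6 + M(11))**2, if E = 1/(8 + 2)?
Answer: 123904/1681 ≈ 73.708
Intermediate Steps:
E = 1/10 ≈ 0.10000
M(D) = 106/41 (M(D) = 8/3 - 1/(3*(1/10 + 4)) = 8/3 - 1/(3*41/10) = 8/3 - 1/3*10/41 = 8/3 - 10/123 = 106/41)
(6 + M(11))**2 = (6 + 106/41)**2 = (352/41)**2 = 123904/1681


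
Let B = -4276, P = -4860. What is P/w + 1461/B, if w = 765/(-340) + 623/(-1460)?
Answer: 7583769003/4177652 ≈ 1815.3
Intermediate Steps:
w = -977/365 (w = 765*(-1/340) + 623*(-1/1460) = -9/4 - 623/1460 = -977/365 ≈ -2.6767)
P/w + 1461/B = -4860/(-977/365) + 1461/(-4276) = -4860*(-365/977) + 1461*(-1/4276) = 1773900/977 - 1461/4276 = 7583769003/4177652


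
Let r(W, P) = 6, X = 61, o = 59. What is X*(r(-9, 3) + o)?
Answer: 3965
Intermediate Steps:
X*(r(-9, 3) + o) = 61*(6 + 59) = 61*65 = 3965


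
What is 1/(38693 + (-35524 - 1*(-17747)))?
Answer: 1/20916 ≈ 4.7810e-5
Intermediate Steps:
1/(38693 + (-35524 - 1*(-17747))) = 1/(38693 + (-35524 + 17747)) = 1/(38693 - 17777) = 1/20916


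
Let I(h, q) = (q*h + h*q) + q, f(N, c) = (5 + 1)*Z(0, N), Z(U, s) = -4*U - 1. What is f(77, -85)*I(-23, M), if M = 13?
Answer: 3510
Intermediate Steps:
Z(U, s) = -1 - 4*U
f(N, c) = -6 (f(N, c) = (5 + 1)*(-1 - 4*0) = 6*(-1 + 0) = 6*(-1) = -6)
I(h, q) = q + 2*h*q (I(h, q) = (h*q + h*q) + q = 2*h*q + q = q + 2*h*q)
f(77, -85)*I(-23, M) = -78*(1 + 2*(-23)) = -78*(1 - 46) = -78*(-45) = -6*(-585) = 3510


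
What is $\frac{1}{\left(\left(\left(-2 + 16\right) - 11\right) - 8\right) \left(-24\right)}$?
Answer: $\frac{1}{120} \approx 0.0083333$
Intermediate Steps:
$\frac{1}{\left(\left(\left(-2 + 16\right) - 11\right) - 8\right) \left(-24\right)} = \frac{1}{\left(\left(14 - 11\right) - 8\right) \left(-24\right)} = \frac{1}{\left(3 - 8\right) \left(-24\right)} = \frac{1}{\left(-5\right) \left(-24\right)} = \frac{1}{120}$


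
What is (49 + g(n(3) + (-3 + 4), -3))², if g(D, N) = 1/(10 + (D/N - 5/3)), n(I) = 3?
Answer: 118336/49 ≈ 2415.0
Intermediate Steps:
g(D, N) = 1/(25/3 + D/N) (g(D, N) = 1/(10 + (D/N - 5*⅓)) = 1/(10 + (D/N - 5/3)) = 1/(10 + (-5/3 + D/N)) = 1/(25/3 + D/N))
(49 + g(n(3) + (-3 + 4), -3))² = (49 + 3*(-3)/(3*(3 + (-3 + 4)) + 25*(-3)))² = (49 + 3*(-3)/(3*(3 + 1) - 75))² = (49 + 3*(-3)/(3*4 - 75))² = (49 + 3*(-3)/(12 - 75))² = (49 + 3*(-3)/(-63))² = (49 + 3*(-3)*(-1/63))² = (49 + ⅐)² = (344/7)² = 118336/49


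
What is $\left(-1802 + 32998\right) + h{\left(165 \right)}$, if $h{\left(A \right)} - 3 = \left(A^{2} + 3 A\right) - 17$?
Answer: $58902$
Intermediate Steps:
$h{\left(A \right)} = -14 + A^{2} + 3 A$ ($h{\left(A \right)} = 3 - \left(17 - A^{2} - 3 A\right) = 3 + \left(-17 + A^{2} + 3 A\right) = -14 + A^{2} + 3 A$)
$\left(-1802 + 32998\right) + h{\left(165 \right)} = \left(-1802 + 32998\right) + \left(-14 + 165^{2} + 3 \cdot 165\right) = 31196 + \left(-14 + 27225 + 495\right) = 31196 + 27706 = 58902$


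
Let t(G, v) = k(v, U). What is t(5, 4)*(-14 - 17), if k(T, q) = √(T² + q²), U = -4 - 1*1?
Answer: -31*√41 ≈ -198.50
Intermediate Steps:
U = -5 (U = -4 - 1 = -5)
t(G, v) = √(25 + v²) (t(G, v) = √(v² + (-5)²) = √(v² + 25) = √(25 + v²))
t(5, 4)*(-14 - 17) = √(25 + 4²)*(-14 - 17) = √(25 + 16)*(-31) = √41*(-31) = -31*√41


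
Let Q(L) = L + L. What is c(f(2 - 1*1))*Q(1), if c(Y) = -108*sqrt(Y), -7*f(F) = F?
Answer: -216*I*sqrt(7)/7 ≈ -81.64*I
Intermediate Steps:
f(F) = -F/7
Q(L) = 2*L
c(f(2 - 1*1))*Q(1) = (-108*I*sqrt(7)*sqrt(2 - 1*1)/7)*(2*1) = -108*I*sqrt(7)*sqrt(2 - 1)/7*2 = -108*I*sqrt(7)/7*2 = -216*I*sqrt(7)/7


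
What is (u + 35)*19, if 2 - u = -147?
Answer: 3496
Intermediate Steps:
u = 149 (u = 2 - 1*(-147) = 2 + 147 = 149)
(u + 35)*19 = (149 + 35)*19 = 184*19 = 3496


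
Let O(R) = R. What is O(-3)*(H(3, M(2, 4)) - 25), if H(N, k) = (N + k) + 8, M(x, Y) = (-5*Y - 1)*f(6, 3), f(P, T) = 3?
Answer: 231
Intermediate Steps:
M(x, Y) = -3 - 15*Y (M(x, Y) = (-5*Y - 1)*3 = (-1 - 5*Y)*3 = -3 - 15*Y)
H(N, k) = 8 + N + k
O(-3)*(H(3, M(2, 4)) - 25) = -3*((8 + 3 + (-3 - 15*4)) - 25) = -3*((8 + 3 + (-3 - 60)) - 25) = -3*((8 + 3 - 63) - 25) = -3*(-52 - 25) = -3*(-77) = 231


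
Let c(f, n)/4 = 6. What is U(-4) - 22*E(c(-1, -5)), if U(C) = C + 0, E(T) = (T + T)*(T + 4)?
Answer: -29572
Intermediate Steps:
c(f, n) = 24 (c(f, n) = 4*6 = 24)
E(T) = 2*T*(4 + T) (E(T) = (2*T)*(4 + T) = 2*T*(4 + T))
U(C) = C
U(-4) - 22*E(c(-1, -5)) = -4 - 44*24*(4 + 24) = -4 - 44*24*28 = -4 - 22*1344 = -4 - 29568 = -29572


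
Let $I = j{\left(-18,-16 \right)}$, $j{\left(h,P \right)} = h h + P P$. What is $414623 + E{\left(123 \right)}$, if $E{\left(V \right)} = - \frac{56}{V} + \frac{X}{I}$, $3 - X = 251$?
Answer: $\frac{7394785459}{17835} \approx 4.1462 \cdot 10^{5}$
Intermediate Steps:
$X = -248$ ($X = 3 - 251 = -248$)
$j{\left(h,P \right)} = P^{2} + h^{2}$ ($j{\left(h,P \right)} = h^{2} + P^{2} = P^{2} + h^{2}$)
$I = 580$ ($I = \left(-16\right)^{2} + \left(-18\right)^{2} = 256 + 324 = 580$)
$E{\left(V \right)} = - \frac{62}{145} - \frac{56}{V}$ ($E{\left(V \right)} = - \frac{56}{V} - \frac{248}{580} = - \frac{56}{V} - \frac{62}{145} = - \frac{62}{145} - \frac{56}{V}$)
$414623 + E{\left(123 \right)} = 414623 - \left(\frac{62}{145} + \frac{56}{123}\right) = 414623 - \frac{15746}{17835} = \frac{7394785459}{17835}$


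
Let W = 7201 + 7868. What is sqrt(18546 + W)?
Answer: 9*sqrt(415) ≈ 183.34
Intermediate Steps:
W = 15069
sqrt(18546 + W) = sqrt(18546 + 15069) = sqrt(33615) = 9*sqrt(415)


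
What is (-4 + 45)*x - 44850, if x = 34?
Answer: -43456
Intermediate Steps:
(-4 + 45)*x - 44850 = (-4 + 45)*34 - 44850 = 41*34 - 44850 = 1394 - 44850 = -43456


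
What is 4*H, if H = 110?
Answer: 440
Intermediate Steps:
4*H = 4*110 = 440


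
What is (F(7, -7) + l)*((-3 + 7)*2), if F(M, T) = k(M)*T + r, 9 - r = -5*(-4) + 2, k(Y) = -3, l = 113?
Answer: 968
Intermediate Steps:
r = -13 (r = 9 - (-5*(-4) + 2) = 9 - (20 + 2) = 9 - 1*22 = 9 - 22 = -13)
F(M, T) = -13 - 3*T (F(M, T) = -3*T - 13 = -13 - 3*T)
(F(7, -7) + l)*((-3 + 7)*2) = ((-13 - 3*(-7)) + 113)*((-3 + 7)*2) = ((-13 + 21) + 113)*(4*2) = (8 + 113)*8 = 121*8 = 968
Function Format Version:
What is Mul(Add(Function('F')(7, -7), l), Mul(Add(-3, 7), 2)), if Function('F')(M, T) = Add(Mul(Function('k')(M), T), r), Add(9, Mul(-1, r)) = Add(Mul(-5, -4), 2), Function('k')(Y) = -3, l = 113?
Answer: 968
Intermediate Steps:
r = -13 (r = Add(9, Mul(-1, Add(Mul(-5, -4), 2))) = Add(9, Mul(-1, Add(20, 2))) = Add(9, Mul(-1, 22)) = Add(9, -22) = -13)
Function('F')(M, T) = Add(-13, Mul(-3, T)) (Function('F')(M, T) = Add(Mul(-3, T), -13) = Add(-13, Mul(-3, T)))
Mul(Add(Function('F')(7, -7), l), Mul(Add(-3, 7), 2)) = Mul(Add(Add(-13, Mul(-3, -7)), 113), Mul(Add(-3, 7), 2)) = Mul(Add(Add(-13, 21), 113), Mul(4, 2)) = Mul(Add(8, 113), 8) = Mul(121, 8) = 968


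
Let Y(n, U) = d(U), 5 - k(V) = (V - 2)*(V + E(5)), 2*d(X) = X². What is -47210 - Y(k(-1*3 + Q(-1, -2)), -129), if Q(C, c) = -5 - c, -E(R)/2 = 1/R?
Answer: -111061/2 ≈ -55531.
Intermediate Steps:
E(R) = -2/R
d(X) = X²/2
k(V) = 5 - (-2 + V)*(-⅖ + V) (k(V) = 5 - (V - 2)*(V - 2/5) = 5 - (-2 + V)*(V - 2*⅕) = 5 - (-2 + V)*(V - ⅖) = 5 - (-2 + V)*(-⅖ + V))
Y(n, U) = U²/2
-47210 - Y(k(-1*3 + Q(-1, -2)), -129) = -47210 - (-129)²/2 = -47210 - 16641/2 = -111061/2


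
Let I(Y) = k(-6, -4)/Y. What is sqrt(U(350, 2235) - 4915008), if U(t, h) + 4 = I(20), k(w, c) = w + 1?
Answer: I*sqrt(19660049)/2 ≈ 2217.0*I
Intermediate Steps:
k(w, c) = 1 + w
I(Y) = -5/Y (I(Y) = (1 - 6)/Y = -5/Y)
U(t, h) = -17/4 (U(t, h) = -4 - 5/20 = -4 - 5*1/20 = -4 - 1/4 = -17/4)
sqrt(U(350, 2235) - 4915008) = sqrt(-17/4 - 4915008) = sqrt(-19660049/4) = I*sqrt(19660049)/2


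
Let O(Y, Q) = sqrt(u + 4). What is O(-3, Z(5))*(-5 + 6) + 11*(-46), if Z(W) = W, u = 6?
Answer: -506 + sqrt(10) ≈ -502.84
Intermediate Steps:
O(Y, Q) = sqrt(10) (O(Y, Q) = sqrt(6 + 4) = sqrt(10))
O(-3, Z(5))*(-5 + 6) + 11*(-46) = sqrt(10)*(-5 + 6) + 11*(-46) = sqrt(10)*1 - 506 = sqrt(10) - 506 = -506 + sqrt(10)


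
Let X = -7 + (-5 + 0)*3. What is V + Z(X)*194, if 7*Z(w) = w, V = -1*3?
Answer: -4289/7 ≈ -612.71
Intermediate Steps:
X = -22 (X = -7 - 5*3 = -7 - 15 = -22)
V = -3
Z(w) = w/7
V + Z(X)*194 = -3 + ((⅐)*(-22))*194 = -3 - 22/7*194 = -3 - 4268/7 = -4289/7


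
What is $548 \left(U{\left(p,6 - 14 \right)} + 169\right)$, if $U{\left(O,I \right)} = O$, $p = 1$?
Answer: $93160$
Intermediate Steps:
$548 \left(U{\left(p,6 - 14 \right)} + 169\right) = 548 \left(1 + 169\right) = 548 \cdot 170 = 93160$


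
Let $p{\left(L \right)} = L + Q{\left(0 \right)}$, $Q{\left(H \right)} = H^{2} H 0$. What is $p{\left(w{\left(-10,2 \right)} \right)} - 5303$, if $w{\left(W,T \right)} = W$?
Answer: $-5313$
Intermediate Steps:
$Q{\left(H \right)} = 0$ ($Q{\left(H \right)} = H^{3} \cdot 0 = 0$)
$p{\left(L \right)} = L$ ($p{\left(L \right)} = L + 0 = L$)
$p{\left(w{\left(-10,2 \right)} \right)} - 5303 = -10 - 5303 = -5313$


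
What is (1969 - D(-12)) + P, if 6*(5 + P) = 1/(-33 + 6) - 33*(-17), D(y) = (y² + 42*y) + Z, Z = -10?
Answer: 196627/81 ≈ 2427.5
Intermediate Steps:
D(y) = -10 + y² + 42*y (D(y) = (y² + 42*y) - 10 = -10 + y² + 42*y)
P = 7168/81 (P = -5 + (1/(-33 + 6) - 33*(-17))/6 = -5 + (1/(-27) + 561)/6 = -5 + (-1/27 + 561)/6 = -5 + (⅙)*(15146/27) = -5 + 7573/81 = 7168/81 ≈ 88.494)
(1969 - D(-12)) + P = (1969 - (-10 + (-12)² + 42*(-12))) + 7168/81 = (1969 - (-10 + 144 - 504)) + 7168/81 = (1969 - 1*(-370)) + 7168/81 = (1969 + 370) + 7168/81 = 2339 + 7168/81 = 196627/81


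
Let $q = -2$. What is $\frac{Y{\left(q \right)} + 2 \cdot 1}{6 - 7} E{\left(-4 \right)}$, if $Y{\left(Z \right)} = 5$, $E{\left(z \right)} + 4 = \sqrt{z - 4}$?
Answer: $28 - 14 i \sqrt{2} \approx 28.0 - 19.799 i$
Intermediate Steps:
$E{\left(z \right)} = -4 + \sqrt{-4 + z}$ ($E{\left(z \right)} = -4 + \sqrt{z - 4} = -4 + \sqrt{-4 + z}$)
$\frac{Y{\left(q \right)} + 2 \cdot 1}{6 - 7} E{\left(-4 \right)} = \frac{5 + 2 \cdot 1}{6 - 7} \left(-4 + \sqrt{-4 - 4}\right) = \frac{5 + 2}{-1} \left(-4 + \sqrt{-8}\right) = \left(-1\right) 7 \left(-4 + 2 i \sqrt{2}\right) = - 7 \left(-4 + 2 i \sqrt{2}\right) = 28 - 14 i \sqrt{2}$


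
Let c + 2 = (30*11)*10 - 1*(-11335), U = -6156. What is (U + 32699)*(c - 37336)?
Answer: -602605729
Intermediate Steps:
c = 14633 (c = -2 + ((30*11)*10 - 1*(-11335)) = -2 + (330*10 + 11335) = -2 + (3300 + 11335) = -2 + 14635 = 14633)
(U + 32699)*(c - 37336) = (-6156 + 32699)*(14633 - 37336) = 26543*(-22703) = -602605729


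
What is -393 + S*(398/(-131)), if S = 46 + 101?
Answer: -109989/131 ≈ -839.61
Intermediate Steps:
S = 147
-393 + S*(398/(-131)) = -393 + 147*(398/(-131)) = -393 + 147*(398*(-1/131)) = -393 + 147*(-398/131) = -393 - 58506/131 = -109989/131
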